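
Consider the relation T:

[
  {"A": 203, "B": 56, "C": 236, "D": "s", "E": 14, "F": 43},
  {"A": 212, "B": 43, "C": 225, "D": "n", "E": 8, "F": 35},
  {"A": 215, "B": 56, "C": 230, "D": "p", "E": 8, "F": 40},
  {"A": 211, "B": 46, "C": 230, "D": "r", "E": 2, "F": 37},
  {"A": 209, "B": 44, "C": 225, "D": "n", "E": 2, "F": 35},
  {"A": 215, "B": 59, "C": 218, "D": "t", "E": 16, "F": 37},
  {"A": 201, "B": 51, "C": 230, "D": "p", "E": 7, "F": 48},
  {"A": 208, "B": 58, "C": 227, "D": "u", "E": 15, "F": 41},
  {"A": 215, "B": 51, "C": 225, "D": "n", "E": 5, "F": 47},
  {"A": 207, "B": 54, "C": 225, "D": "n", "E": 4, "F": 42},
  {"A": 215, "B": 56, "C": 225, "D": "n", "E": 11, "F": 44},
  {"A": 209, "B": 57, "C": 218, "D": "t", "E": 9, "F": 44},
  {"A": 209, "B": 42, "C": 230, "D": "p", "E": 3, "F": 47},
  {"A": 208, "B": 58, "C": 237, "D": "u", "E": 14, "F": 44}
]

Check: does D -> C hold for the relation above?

D=s: 1 row → C = 236 ✓
D=n: 5 rows → C = 225, 225, 225, 225, 225 ✓
D=p: 3 rows → C = 230, 230, 230 ✓
D=r: 1 row → C = 230 ✓
D=t: 2 rows → C = 218, 218 ✓
D=u: 2 rows → C takes values {227, 237} — violation
Two rows agree on D but differ on C, so D -> C does not hold.

No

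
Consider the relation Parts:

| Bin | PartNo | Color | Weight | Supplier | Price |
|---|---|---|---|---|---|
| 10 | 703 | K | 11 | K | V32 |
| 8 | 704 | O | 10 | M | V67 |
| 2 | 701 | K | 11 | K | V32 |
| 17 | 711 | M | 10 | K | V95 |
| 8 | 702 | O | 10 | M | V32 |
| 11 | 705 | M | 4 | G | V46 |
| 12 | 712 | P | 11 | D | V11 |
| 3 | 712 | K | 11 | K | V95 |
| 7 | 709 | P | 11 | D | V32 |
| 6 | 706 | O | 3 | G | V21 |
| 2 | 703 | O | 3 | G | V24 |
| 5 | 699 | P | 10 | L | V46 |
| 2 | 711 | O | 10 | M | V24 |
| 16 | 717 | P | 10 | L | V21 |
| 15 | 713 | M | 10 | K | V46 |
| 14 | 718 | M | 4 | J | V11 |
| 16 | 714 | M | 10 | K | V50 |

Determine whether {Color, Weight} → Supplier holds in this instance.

(Color=K, Weight=11): 3 rows → Supplier = K, K, K ✓
(Color=O, Weight=10): 3 rows → Supplier = M, M, M ✓
(Color=M, Weight=10): 3 rows → Supplier = K, K, K ✓
(Color=M, Weight=4): 2 rows → Supplier takes values {G, J} — violation
(Color=P, Weight=11): 2 rows → Supplier = D, D ✓
(Color=O, Weight=3): 2 rows → Supplier = G, G ✓
(Color=P, Weight=10): 2 rows → Supplier = L, L ✓
Two rows agree on {Color, Weight} but differ on Supplier, so {Color, Weight} → Supplier does not hold.

No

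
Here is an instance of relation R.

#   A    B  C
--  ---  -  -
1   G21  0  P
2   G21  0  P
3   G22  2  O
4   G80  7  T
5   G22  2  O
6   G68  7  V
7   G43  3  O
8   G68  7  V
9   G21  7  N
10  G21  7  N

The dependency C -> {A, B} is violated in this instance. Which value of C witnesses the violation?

C=P: rows 1, 2 → {A,B} = (G21, 0), (G21, 0) ✓
C=O: rows 3, 5, 7 → {A,B} takes values {(G22, 2), (G43, 3)} — violation
C=T: row 4 → {A,B} = (G80, 7) ✓
C=V: rows 6, 8 → {A,B} = (G68, 7), (G68, 7) ✓
C=N: rows 9, 10 → {A,B} = (G21, 7), (G21, 7) ✓
The only C value with inconsistent RHS is C=O.

O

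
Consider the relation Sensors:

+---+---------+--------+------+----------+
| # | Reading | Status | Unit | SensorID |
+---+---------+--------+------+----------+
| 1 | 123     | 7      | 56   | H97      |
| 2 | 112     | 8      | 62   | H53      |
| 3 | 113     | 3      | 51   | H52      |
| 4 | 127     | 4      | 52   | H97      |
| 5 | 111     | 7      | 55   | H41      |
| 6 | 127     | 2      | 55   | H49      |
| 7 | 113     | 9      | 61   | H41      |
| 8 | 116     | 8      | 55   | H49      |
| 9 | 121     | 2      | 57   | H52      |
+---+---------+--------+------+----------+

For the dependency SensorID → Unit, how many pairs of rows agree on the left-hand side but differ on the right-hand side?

3

SensorID=H97: violating pairs (1,4) — 1 pair.
SensorID=H52: violating pairs (3,9) — 1 pair.
SensorID=H41: violating pairs (5,7) — 1 pair.
SensorID=H49: all 2 rows agree on Unit — 0 pairs.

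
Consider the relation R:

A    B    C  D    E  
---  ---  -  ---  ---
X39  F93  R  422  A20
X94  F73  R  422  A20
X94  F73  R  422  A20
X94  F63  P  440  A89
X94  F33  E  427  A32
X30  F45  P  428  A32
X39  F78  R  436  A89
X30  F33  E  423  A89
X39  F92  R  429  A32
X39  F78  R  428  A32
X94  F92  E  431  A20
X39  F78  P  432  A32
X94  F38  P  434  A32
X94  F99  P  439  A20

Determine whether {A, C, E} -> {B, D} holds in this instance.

(A=X39, C=R, E=A20): 1 row → {B,D} = (F93, 422) ✓
(A=X94, C=R, E=A20): 2 rows → {B,D} = (F73, 422), (F73, 422) ✓
(A=X94, C=P, E=A89): 1 row → {B,D} = (F63, 440) ✓
(A=X94, C=E, E=A32): 1 row → {B,D} = (F33, 427) ✓
(A=X30, C=P, E=A32): 1 row → {B,D} = (F45, 428) ✓
(A=X39, C=R, E=A89): 1 row → {B,D} = (F78, 436) ✓
(A=X30, C=E, E=A89): 1 row → {B,D} = (F33, 423) ✓
(A=X39, C=R, E=A32): 2 rows → {B,D} takes values {(F92, 429), (F78, 428)} — violation
(A=X94, C=E, E=A20): 1 row → {B,D} = (F92, 431) ✓
(A=X39, C=P, E=A32): 1 row → {B,D} = (F78, 432) ✓
(A=X94, C=P, E=A32): 1 row → {B,D} = (F38, 434) ✓
(A=X94, C=P, E=A20): 1 row → {B,D} = (F99, 439) ✓
Two rows agree on {A, C, E} but differ on {B, D}, so {A, C, E} -> {B, D} does not hold.

No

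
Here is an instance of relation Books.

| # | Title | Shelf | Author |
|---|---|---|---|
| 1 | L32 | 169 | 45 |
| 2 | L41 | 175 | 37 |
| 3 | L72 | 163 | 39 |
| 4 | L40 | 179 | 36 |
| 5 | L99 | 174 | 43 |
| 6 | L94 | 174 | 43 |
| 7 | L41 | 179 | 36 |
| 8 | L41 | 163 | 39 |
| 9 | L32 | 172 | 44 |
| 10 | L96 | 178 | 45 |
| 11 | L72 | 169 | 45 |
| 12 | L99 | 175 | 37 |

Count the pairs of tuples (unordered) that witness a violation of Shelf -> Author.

Shelf=169: all 2 rows agree on Author — 0 pairs.
Shelf=175: all 2 rows agree on Author — 0 pairs.
Shelf=163: all 2 rows agree on Author — 0 pairs.
Shelf=179: all 2 rows agree on Author — 0 pairs.
Shelf=174: all 2 rows agree on Author — 0 pairs.

0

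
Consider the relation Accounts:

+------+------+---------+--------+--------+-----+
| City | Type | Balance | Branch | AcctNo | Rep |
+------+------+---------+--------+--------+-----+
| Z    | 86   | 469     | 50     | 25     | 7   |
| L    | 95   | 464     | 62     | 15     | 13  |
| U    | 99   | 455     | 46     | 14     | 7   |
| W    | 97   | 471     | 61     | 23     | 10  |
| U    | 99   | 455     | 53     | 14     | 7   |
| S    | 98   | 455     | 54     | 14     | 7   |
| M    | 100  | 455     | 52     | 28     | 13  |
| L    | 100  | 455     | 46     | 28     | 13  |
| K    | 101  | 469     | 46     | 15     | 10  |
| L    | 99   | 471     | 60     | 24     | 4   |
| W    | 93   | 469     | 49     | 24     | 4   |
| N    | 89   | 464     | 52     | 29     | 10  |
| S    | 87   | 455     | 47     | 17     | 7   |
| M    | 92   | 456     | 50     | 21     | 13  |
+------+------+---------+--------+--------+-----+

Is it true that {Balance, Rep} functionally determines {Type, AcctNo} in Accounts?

No

(Balance=469, Rep=7): 1 row → {Type,AcctNo} = (86, 25) ✓
(Balance=464, Rep=13): 1 row → {Type,AcctNo} = (95, 15) ✓
(Balance=455, Rep=7): 4 rows → {Type,AcctNo} takes values {(99, 14), (98, 14), (87, 17)} — violation
(Balance=471, Rep=10): 1 row → {Type,AcctNo} = (97, 23) ✓
(Balance=455, Rep=13): 2 rows → {Type,AcctNo} = (100, 28), (100, 28) ✓
(Balance=469, Rep=10): 1 row → {Type,AcctNo} = (101, 15) ✓
(Balance=471, Rep=4): 1 row → {Type,AcctNo} = (99, 24) ✓
(Balance=469, Rep=4): 1 row → {Type,AcctNo} = (93, 24) ✓
(Balance=464, Rep=10): 1 row → {Type,AcctNo} = (89, 29) ✓
(Balance=456, Rep=13): 1 row → {Type,AcctNo} = (92, 21) ✓
Two rows agree on {Balance, Rep} but differ on {Type, AcctNo}, so {Balance, Rep} → {Type, AcctNo} does not hold.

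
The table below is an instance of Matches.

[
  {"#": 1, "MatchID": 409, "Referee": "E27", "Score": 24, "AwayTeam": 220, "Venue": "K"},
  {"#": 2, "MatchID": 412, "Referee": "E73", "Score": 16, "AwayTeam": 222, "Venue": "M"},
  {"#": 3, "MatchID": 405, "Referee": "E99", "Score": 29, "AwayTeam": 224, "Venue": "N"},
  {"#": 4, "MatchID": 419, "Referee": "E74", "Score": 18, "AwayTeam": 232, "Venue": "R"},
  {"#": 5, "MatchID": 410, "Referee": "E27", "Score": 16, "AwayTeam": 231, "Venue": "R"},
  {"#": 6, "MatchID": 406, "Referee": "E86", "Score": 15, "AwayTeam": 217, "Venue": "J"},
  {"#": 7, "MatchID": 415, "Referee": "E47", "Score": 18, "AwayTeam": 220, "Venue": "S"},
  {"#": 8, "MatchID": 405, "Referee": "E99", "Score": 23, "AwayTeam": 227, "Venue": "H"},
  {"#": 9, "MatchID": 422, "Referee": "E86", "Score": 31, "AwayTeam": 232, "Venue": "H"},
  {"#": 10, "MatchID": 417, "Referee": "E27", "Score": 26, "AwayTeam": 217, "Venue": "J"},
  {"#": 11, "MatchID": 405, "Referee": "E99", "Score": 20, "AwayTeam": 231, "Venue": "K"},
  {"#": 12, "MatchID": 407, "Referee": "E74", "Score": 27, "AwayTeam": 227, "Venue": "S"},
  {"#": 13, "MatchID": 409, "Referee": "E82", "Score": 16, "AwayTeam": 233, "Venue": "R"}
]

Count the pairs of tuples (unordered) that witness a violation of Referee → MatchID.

5

Referee=E27: violating pairs (1,5), (1,10), (5,10) — 3 pairs.
Referee=E99: all 3 rows agree on MatchID — 0 pairs.
Referee=E74: violating pairs (4,12) — 1 pair.
Referee=E86: violating pairs (6,9) — 1 pair.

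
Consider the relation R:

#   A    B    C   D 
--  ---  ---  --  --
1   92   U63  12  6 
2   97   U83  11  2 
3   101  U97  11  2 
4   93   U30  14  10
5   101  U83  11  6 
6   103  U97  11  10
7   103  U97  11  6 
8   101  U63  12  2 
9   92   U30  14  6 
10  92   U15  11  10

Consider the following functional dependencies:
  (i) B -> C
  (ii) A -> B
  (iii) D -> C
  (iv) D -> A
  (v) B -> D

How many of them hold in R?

1

(i) B -> C: every LHS value maps to a single RHS value — holds.
(ii) A -> B: A=92: rows 1, 9, 10 → B takes values {U63, U30, U15} — violation; A=101: rows 3, 5, 8 → B takes values {U97, U83, U63} — violation — fails.
(iii) D -> C: D=6: rows 1, 5, 7, 9 → C takes values {12, 11, 14} — violation; D=2: rows 2, 3, 8 → C takes values {11, 12} — violation; D=10: rows 4, 6, 10 → C takes values {14, 11} — violation — fails.
(iv) D -> A: D=6: rows 1, 5, 7, 9 → A takes values {92, 101, 103} — violation; D=2: rows 2, 3, 8 → A takes values {97, 101} — violation; D=10: rows 4, 6, 10 → A takes values {93, 103, 92} — violation — fails.
(v) B -> D: B=U63: rows 1, 8 → D takes values {6, 2} — violation; B=U83: rows 2, 5 → D takes values {2, 6} — violation; B=U97: rows 3, 6, 7 → D takes values {2, 10, 6} — violation; B=U30: rows 4, 9 → D takes values {10, 6} — violation — fails.
1 of the 5 dependencies holds.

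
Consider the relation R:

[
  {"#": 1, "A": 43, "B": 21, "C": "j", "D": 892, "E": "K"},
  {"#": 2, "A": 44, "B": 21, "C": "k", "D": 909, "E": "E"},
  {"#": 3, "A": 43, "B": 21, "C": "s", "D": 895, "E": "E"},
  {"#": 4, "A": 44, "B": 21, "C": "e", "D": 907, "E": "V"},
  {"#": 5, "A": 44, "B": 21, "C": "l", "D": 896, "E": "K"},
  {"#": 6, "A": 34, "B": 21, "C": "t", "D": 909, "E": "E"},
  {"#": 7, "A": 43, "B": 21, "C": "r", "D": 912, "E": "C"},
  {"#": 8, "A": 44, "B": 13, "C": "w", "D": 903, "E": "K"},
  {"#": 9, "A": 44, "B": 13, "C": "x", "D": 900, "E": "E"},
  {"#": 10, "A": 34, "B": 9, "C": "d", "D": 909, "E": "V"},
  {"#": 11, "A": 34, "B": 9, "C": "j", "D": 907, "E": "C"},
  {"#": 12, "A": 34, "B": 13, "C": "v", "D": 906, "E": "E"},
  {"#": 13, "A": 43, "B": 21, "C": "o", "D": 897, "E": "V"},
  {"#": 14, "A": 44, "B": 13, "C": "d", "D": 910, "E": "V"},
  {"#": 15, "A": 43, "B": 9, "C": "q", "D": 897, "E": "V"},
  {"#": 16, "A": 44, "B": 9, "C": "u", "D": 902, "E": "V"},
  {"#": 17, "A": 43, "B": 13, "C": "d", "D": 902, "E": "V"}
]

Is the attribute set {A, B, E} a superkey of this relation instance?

All 17 rows have distinct {A, B, E} values, so {A, B, E} → (all attributes) holds and {A, B, E} is a superkey.

Yes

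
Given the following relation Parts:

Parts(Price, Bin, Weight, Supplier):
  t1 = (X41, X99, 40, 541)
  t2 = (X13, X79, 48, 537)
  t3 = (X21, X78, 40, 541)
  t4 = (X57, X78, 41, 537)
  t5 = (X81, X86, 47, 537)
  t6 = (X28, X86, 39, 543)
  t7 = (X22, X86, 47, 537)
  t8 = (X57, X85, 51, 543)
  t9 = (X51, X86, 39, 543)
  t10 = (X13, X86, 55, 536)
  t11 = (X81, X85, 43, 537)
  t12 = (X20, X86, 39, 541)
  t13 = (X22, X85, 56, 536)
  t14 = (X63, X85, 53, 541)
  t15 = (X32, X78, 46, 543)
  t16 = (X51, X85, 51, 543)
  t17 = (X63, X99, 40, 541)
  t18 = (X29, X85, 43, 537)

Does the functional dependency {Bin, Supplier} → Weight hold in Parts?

Yes

(Bin=X99, Supplier=541): rows 1, 17 → Weight = 40, 40 ✓
(Bin=X79, Supplier=537): row 2 → Weight = 48 ✓
(Bin=X78, Supplier=541): row 3 → Weight = 40 ✓
(Bin=X78, Supplier=537): row 4 → Weight = 41 ✓
(Bin=X86, Supplier=537): rows 5, 7 → Weight = 47, 47 ✓
(Bin=X86, Supplier=543): rows 6, 9 → Weight = 39, 39 ✓
(Bin=X85, Supplier=543): rows 8, 16 → Weight = 51, 51 ✓
(Bin=X86, Supplier=536): row 10 → Weight = 55 ✓
(Bin=X85, Supplier=537): rows 11, 18 → Weight = 43, 43 ✓
(Bin=X86, Supplier=541): row 12 → Weight = 39 ✓
(Bin=X85, Supplier=536): row 13 → Weight = 56 ✓
(Bin=X85, Supplier=541): row 14 → Weight = 53 ✓
(Bin=X78, Supplier=543): row 15 → Weight = 46 ✓
Every {Bin, Supplier} value is associated with a single Weight value, so {Bin, Supplier} → Weight holds.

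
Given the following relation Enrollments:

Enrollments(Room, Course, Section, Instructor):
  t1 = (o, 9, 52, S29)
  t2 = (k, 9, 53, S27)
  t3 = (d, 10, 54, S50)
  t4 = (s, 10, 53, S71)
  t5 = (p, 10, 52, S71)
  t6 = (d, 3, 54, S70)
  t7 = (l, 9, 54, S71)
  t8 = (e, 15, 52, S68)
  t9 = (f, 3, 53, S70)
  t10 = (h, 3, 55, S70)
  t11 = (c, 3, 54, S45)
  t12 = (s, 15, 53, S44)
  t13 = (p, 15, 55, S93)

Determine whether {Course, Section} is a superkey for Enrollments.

Rows 6 and 11 have the same {Course, Section} value (Course=3, Section=54) but are distinct tuples, so {Course, Section} does not determine every attribute — not a superkey.

No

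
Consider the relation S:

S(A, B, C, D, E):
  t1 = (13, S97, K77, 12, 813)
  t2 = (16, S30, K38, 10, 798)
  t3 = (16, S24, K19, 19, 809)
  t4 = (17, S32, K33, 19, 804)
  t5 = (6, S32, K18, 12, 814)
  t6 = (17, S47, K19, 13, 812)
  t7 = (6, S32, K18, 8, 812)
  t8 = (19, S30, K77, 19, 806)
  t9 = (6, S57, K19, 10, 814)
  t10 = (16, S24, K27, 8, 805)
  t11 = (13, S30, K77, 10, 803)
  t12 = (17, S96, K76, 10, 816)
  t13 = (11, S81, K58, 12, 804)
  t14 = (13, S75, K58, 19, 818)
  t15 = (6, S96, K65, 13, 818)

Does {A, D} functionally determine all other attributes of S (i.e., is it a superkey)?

All 15 rows have distinct {A, D} values, so {A, D} → (all attributes) holds and {A, D} is a superkey.

Yes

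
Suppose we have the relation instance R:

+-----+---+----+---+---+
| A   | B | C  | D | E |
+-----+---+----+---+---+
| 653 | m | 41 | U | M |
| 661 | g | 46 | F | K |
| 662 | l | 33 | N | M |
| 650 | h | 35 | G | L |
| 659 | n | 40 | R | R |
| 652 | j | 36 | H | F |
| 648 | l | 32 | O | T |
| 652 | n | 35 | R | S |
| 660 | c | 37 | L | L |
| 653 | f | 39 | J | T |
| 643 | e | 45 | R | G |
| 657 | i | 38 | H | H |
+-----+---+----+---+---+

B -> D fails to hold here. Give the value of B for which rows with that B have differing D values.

B=m: 1 row → D = U ✓
B=g: 1 row → D = F ✓
B=l: 2 rows → D takes values {N, O} — violation
B=h: 1 row → D = G ✓
B=n: 2 rows → D = R, R ✓
B=j: 1 row → D = H ✓
B=c: 1 row → D = L ✓
B=f: 1 row → D = J ✓
B=e: 1 row → D = R ✓
B=i: 1 row → D = H ✓
The only B value with inconsistent D is B=l.

l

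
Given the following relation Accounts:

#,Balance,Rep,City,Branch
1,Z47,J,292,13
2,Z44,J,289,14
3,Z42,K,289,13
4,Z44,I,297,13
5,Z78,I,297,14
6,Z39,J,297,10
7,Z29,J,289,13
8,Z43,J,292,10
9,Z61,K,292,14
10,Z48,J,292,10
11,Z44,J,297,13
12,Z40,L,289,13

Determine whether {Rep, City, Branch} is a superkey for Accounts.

Rows 8 and 10 have the same {Rep, City, Branch} value (Rep=J, City=292, Branch=10) but are distinct tuples, so {Rep, City, Branch} does not determine every attribute — not a superkey.

No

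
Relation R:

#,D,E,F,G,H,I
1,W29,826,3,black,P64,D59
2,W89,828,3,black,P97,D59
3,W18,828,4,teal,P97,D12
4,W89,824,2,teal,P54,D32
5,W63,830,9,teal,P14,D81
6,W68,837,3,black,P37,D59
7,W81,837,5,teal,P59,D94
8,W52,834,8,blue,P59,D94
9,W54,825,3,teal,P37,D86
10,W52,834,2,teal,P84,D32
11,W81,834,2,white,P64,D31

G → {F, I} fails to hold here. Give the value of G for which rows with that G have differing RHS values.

G=black: rows 1, 2, 6 → {F,I} = (3, D59), (3, D59), (3, D59) ✓
G=teal: rows 3, 4, 5, 7, 9, 10 → {F,I} takes values {(4, D12), (2, D32), (9, D81), (5, D94), (3, D86)} — violation
G=blue: row 8 → {F,I} = (8, D94) ✓
G=white: row 11 → {F,I} = (2, D31) ✓
The only G value with inconsistent RHS is G=teal.

teal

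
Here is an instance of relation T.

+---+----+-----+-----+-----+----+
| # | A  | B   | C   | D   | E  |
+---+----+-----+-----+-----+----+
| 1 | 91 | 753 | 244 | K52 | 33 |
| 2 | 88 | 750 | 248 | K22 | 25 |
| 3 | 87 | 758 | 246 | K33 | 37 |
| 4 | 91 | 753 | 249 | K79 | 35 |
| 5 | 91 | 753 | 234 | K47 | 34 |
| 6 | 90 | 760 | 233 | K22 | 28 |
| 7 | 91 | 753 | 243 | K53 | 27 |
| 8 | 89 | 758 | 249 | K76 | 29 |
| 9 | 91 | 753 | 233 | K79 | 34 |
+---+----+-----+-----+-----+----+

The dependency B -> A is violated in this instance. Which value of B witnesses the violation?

B=753: rows 1, 4, 5, 7, 9 → A = 91, 91, 91, 91, 91 ✓
B=750: row 2 → A = 88 ✓
B=758: rows 3, 8 → A takes values {87, 89} — violation
B=760: row 6 → A = 90 ✓
The only B value with inconsistent A is B=758.

758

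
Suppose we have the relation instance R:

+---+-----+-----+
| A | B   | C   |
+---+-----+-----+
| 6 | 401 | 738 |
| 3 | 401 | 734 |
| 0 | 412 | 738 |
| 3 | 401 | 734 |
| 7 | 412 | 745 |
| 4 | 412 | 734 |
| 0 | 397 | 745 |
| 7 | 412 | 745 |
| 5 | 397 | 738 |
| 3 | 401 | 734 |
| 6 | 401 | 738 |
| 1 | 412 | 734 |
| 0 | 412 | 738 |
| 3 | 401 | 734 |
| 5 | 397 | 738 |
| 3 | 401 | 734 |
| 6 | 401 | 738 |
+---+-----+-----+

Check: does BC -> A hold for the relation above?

No

(B=401, C=738): 3 rows → A = 6, 6, 6 ✓
(B=401, C=734): 5 rows → A = 3, 3, 3, 3, 3 ✓
(B=412, C=738): 2 rows → A = 0, 0 ✓
(B=412, C=745): 2 rows → A = 7, 7 ✓
(B=412, C=734): 2 rows → A takes values {4, 1} — violation
(B=397, C=745): 1 row → A = 0 ✓
(B=397, C=738): 2 rows → A = 5, 5 ✓
Two rows agree on BC but differ on A, so BC -> A does not hold.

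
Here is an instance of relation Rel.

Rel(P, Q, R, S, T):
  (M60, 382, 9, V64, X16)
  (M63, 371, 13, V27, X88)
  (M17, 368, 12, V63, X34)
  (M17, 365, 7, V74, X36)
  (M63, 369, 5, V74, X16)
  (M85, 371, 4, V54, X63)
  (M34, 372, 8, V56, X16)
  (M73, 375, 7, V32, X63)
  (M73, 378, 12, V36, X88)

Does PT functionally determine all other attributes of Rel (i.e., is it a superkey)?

Yes

All 9 rows have distinct PT values, so PT → (all attributes) holds and PT is a superkey.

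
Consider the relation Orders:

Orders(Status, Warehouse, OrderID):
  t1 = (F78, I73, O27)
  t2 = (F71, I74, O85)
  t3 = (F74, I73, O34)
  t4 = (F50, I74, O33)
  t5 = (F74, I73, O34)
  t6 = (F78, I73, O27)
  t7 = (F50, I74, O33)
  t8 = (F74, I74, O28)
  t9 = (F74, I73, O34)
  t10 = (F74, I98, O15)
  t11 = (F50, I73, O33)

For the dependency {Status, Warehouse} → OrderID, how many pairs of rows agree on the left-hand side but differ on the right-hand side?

(Status=F78, Warehouse=I73): all 2 rows agree on OrderID — 0 pairs.
(Status=F74, Warehouse=I73): all 3 rows agree on OrderID — 0 pairs.
(Status=F50, Warehouse=I74): all 2 rows agree on OrderID — 0 pairs.

0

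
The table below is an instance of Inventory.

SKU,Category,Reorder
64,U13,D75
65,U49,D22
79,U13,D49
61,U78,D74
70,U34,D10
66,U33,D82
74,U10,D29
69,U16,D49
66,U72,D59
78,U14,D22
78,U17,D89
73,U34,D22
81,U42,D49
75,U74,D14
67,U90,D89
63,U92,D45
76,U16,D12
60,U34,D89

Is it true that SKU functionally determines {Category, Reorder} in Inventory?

SKU=64: 1 row → {Category,Reorder} = (U13, D75) ✓
SKU=65: 1 row → {Category,Reorder} = (U49, D22) ✓
SKU=79: 1 row → {Category,Reorder} = (U13, D49) ✓
SKU=61: 1 row → {Category,Reorder} = (U78, D74) ✓
SKU=70: 1 row → {Category,Reorder} = (U34, D10) ✓
SKU=66: 2 rows → {Category,Reorder} takes values {(U33, D82), (U72, D59)} — violation
SKU=74: 1 row → {Category,Reorder} = (U10, D29) ✓
SKU=69: 1 row → {Category,Reorder} = (U16, D49) ✓
SKU=78: 2 rows → {Category,Reorder} takes values {(U14, D22), (U17, D89)} — violation
SKU=73: 1 row → {Category,Reorder} = (U34, D22) ✓
SKU=81: 1 row → {Category,Reorder} = (U42, D49) ✓
SKU=75: 1 row → {Category,Reorder} = (U74, D14) ✓
SKU=67: 1 row → {Category,Reorder} = (U90, D89) ✓
SKU=63: 1 row → {Category,Reorder} = (U92, D45) ✓
SKU=76: 1 row → {Category,Reorder} = (U16, D12) ✓
SKU=60: 1 row → {Category,Reorder} = (U34, D89) ✓
Two rows agree on SKU but differ on {Category, Reorder}, so SKU -> {Category, Reorder} does not hold.

No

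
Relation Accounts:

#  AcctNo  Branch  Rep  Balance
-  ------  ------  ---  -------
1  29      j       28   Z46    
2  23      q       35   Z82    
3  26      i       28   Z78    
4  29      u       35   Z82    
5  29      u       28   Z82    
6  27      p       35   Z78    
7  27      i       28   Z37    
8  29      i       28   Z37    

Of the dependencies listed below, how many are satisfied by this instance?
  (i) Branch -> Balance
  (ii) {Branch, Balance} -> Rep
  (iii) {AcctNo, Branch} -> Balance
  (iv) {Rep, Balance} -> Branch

1

(i) Branch -> Balance: Branch=i: rows 3, 7, 8 → Balance takes values {Z78, Z37} — violation — fails.
(ii) {Branch, Balance} -> Rep: (Branch=u, Balance=Z82): rows 4, 5 → Rep takes values {35, 28} — violation — fails.
(iii) {AcctNo, Branch} -> Balance: every LHS value maps to a single RHS value — holds.
(iv) {Rep, Balance} -> Branch: (Rep=35, Balance=Z82): rows 2, 4 → Branch takes values {q, u} — violation — fails.
1 of the 4 dependencies holds.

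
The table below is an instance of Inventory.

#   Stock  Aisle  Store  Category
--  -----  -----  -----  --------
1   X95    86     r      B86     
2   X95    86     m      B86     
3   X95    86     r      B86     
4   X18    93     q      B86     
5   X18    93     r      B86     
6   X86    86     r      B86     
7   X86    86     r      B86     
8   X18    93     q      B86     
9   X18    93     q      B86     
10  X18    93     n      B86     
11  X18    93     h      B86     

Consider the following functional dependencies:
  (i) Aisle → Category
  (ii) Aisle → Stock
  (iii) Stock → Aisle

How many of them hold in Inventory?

(i) Aisle → Category: every LHS value maps to a single RHS value — holds.
(ii) Aisle → Stock: Aisle=86: rows 1, 2, 3, 6, 7 → Stock takes values {X95, X86} — violation — fails.
(iii) Stock → Aisle: every LHS value maps to a single RHS value — holds.
2 of the 3 dependencies hold.

2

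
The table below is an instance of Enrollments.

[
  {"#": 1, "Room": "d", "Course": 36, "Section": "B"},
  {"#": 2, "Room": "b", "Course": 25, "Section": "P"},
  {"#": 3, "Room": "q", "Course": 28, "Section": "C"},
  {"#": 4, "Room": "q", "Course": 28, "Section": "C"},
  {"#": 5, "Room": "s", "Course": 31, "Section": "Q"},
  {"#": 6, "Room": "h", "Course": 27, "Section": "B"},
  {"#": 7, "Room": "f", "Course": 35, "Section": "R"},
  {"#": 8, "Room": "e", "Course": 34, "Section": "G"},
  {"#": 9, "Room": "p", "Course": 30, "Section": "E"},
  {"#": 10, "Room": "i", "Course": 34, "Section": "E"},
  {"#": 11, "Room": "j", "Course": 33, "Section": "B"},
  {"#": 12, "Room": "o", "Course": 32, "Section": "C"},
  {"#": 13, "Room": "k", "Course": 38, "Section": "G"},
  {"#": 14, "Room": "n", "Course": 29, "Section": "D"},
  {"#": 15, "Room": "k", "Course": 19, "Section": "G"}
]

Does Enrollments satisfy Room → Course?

Room=d: row 1 → Course = 36 ✓
Room=b: row 2 → Course = 25 ✓
Room=q: rows 3, 4 → Course = 28, 28 ✓
Room=s: row 5 → Course = 31 ✓
Room=h: row 6 → Course = 27 ✓
Room=f: row 7 → Course = 35 ✓
Room=e: row 8 → Course = 34 ✓
Room=p: row 9 → Course = 30 ✓
Room=i: row 10 → Course = 34 ✓
Room=j: row 11 → Course = 33 ✓
Room=o: row 12 → Course = 32 ✓
Room=k: rows 13, 15 → Course takes values {38, 19} — violation
Room=n: row 14 → Course = 29 ✓
Two rows agree on Room but differ on Course, so Room → Course does not hold.

No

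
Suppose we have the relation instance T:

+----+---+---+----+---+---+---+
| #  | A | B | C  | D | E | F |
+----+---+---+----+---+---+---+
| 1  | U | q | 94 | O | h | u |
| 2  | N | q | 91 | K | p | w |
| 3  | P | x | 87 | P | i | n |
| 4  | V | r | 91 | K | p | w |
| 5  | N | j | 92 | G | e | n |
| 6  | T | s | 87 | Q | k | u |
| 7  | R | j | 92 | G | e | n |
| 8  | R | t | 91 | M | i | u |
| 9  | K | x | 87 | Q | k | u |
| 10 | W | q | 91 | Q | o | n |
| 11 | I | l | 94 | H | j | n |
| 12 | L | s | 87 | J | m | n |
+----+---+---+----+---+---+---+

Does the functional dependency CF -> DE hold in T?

(C=94, F=u): row 1 → {D,E} = (O, h) ✓
(C=91, F=w): rows 2, 4 → {D,E} = (K, p), (K, p) ✓
(C=87, F=n): rows 3, 12 → {D,E} takes values {(P, i), (J, m)} — violation
(C=92, F=n): rows 5, 7 → {D,E} = (G, e), (G, e) ✓
(C=87, F=u): rows 6, 9 → {D,E} = (Q, k), (Q, k) ✓
(C=91, F=u): row 8 → {D,E} = (M, i) ✓
(C=91, F=n): row 10 → {D,E} = (Q, o) ✓
(C=94, F=n): row 11 → {D,E} = (H, j) ✓
Two rows agree on CF but differ on DE, so CF -> DE does not hold.

No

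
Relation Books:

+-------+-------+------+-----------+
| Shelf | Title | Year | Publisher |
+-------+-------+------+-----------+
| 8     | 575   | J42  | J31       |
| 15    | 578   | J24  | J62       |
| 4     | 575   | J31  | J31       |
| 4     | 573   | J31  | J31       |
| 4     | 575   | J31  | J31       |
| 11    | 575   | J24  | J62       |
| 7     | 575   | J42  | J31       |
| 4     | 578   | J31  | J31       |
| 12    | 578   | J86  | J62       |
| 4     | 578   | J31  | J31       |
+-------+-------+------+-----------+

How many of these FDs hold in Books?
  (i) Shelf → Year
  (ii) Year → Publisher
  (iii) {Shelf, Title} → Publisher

(i) Shelf → Year: every LHS value maps to a single RHS value — holds.
(ii) Year → Publisher: every LHS value maps to a single RHS value — holds.
(iii) {Shelf, Title} → Publisher: every LHS value maps to a single RHS value — holds.
3 of the 3 dependencies hold.

3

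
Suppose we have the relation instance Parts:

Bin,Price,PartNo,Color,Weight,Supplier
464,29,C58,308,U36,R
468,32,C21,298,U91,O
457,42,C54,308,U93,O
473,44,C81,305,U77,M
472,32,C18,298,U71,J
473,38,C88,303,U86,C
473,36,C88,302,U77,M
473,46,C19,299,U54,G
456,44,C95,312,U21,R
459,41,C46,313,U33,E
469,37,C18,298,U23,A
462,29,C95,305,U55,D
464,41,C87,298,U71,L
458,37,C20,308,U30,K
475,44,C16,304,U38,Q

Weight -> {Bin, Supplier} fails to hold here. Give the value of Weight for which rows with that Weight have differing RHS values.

U71

Weight=U36: 1 row → {Bin,Supplier} = (464, R) ✓
Weight=U91: 1 row → {Bin,Supplier} = (468, O) ✓
Weight=U93: 1 row → {Bin,Supplier} = (457, O) ✓
Weight=U77: 2 rows → {Bin,Supplier} = (473, M), (473, M) ✓
Weight=U71: 2 rows → {Bin,Supplier} takes values {(472, J), (464, L)} — violation
Weight=U86: 1 row → {Bin,Supplier} = (473, C) ✓
Weight=U54: 1 row → {Bin,Supplier} = (473, G) ✓
Weight=U21: 1 row → {Bin,Supplier} = (456, R) ✓
Weight=U33: 1 row → {Bin,Supplier} = (459, E) ✓
Weight=U23: 1 row → {Bin,Supplier} = (469, A) ✓
Weight=U55: 1 row → {Bin,Supplier} = (462, D) ✓
Weight=U30: 1 row → {Bin,Supplier} = (458, K) ✓
Weight=U38: 1 row → {Bin,Supplier} = (475, Q) ✓
The only Weight value with inconsistent RHS is Weight=U71.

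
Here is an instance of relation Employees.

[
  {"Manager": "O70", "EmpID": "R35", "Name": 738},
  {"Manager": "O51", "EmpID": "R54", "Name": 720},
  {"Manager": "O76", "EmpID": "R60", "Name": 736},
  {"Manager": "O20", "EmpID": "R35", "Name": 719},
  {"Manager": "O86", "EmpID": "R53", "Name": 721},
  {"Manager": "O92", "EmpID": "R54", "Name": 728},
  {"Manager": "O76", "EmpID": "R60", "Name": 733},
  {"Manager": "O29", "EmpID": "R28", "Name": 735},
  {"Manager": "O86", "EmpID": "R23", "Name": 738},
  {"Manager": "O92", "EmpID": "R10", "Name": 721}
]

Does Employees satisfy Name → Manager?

Name=738: 2 rows → Manager takes values {O70, O86} — violation
Name=720: 1 row → Manager = O51 ✓
Name=736: 1 row → Manager = O76 ✓
Name=719: 1 row → Manager = O20 ✓
Name=721: 2 rows → Manager takes values {O86, O92} — violation
Name=728: 1 row → Manager = O92 ✓
Name=733: 1 row → Manager = O76 ✓
Name=735: 1 row → Manager = O29 ✓
Two rows agree on Name but differ on Manager, so Name → Manager does not hold.

No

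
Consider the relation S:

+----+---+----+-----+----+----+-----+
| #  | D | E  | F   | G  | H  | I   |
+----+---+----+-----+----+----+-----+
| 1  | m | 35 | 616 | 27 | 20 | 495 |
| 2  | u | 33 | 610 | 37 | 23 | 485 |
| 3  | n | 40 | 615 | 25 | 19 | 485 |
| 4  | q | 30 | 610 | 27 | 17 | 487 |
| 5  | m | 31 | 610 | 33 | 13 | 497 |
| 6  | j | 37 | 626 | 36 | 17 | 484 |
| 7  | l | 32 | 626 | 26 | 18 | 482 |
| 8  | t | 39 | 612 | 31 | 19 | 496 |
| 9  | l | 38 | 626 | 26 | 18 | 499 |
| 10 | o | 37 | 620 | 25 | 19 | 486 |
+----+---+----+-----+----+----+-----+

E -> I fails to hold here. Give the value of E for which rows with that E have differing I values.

E=35: row 1 → I = 495 ✓
E=33: row 2 → I = 485 ✓
E=40: row 3 → I = 485 ✓
E=30: row 4 → I = 487 ✓
E=31: row 5 → I = 497 ✓
E=37: rows 6, 10 → I takes values {484, 486} — violation
E=32: row 7 → I = 482 ✓
E=39: row 8 → I = 496 ✓
E=38: row 9 → I = 499 ✓
The only E value with inconsistent I is E=37.

37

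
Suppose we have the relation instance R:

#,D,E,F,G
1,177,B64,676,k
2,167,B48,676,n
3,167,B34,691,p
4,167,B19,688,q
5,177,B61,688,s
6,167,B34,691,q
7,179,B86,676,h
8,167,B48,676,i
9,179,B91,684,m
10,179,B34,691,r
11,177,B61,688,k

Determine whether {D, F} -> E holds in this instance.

(D=177, F=676): row 1 → E = B64 ✓
(D=167, F=676): rows 2, 8 → E = B48, B48 ✓
(D=167, F=691): rows 3, 6 → E = B34, B34 ✓
(D=167, F=688): row 4 → E = B19 ✓
(D=177, F=688): rows 5, 11 → E = B61, B61 ✓
(D=179, F=676): row 7 → E = B86 ✓
(D=179, F=684): row 9 → E = B91 ✓
(D=179, F=691): row 10 → E = B34 ✓
Every {D, F} value is associated with a single E value, so {D, F} -> E holds.

Yes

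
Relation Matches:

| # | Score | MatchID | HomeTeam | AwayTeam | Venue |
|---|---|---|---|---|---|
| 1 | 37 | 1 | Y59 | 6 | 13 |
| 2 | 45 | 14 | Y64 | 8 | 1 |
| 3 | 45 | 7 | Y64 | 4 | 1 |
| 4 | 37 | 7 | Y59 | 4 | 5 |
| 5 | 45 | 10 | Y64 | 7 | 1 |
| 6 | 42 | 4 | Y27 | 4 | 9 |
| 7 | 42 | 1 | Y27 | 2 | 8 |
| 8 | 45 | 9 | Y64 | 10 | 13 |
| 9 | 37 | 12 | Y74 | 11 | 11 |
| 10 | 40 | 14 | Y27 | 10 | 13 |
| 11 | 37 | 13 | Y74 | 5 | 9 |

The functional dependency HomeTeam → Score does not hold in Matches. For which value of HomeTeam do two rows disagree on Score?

HomeTeam=Y59: rows 1, 4 → Score = 37, 37 ✓
HomeTeam=Y64: rows 2, 3, 5, 8 → Score = 45, 45, 45, 45 ✓
HomeTeam=Y27: rows 6, 7, 10 → Score takes values {42, 40} — violation
HomeTeam=Y74: rows 9, 11 → Score = 37, 37 ✓
The only HomeTeam value with inconsistent Score is HomeTeam=Y27.

Y27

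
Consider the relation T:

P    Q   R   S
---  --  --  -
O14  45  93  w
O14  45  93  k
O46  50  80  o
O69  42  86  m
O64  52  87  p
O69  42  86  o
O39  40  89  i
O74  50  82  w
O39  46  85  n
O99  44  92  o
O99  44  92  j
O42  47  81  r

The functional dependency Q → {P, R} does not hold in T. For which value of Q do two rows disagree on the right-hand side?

Q=45: 2 rows → {P,R} = (O14, 93), (O14, 93) ✓
Q=50: 2 rows → {P,R} takes values {(O46, 80), (O74, 82)} — violation
Q=42: 2 rows → {P,R} = (O69, 86), (O69, 86) ✓
Q=52: 1 row → {P,R} = (O64, 87) ✓
Q=40: 1 row → {P,R} = (O39, 89) ✓
Q=46: 1 row → {P,R} = (O39, 85) ✓
Q=44: 2 rows → {P,R} = (O99, 92), (O99, 92) ✓
Q=47: 1 row → {P,R} = (O42, 81) ✓
The only Q value with inconsistent RHS is Q=50.

50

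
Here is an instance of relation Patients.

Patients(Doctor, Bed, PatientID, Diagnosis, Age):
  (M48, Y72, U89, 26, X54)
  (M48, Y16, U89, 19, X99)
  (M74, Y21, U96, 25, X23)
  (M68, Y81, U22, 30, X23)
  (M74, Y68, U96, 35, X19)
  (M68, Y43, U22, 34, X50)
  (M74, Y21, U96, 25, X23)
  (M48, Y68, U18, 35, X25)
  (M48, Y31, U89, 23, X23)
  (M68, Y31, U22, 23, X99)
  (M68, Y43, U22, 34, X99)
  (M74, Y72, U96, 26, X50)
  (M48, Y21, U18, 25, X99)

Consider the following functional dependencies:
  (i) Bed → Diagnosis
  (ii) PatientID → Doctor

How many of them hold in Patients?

2

(i) Bed → Diagnosis: every LHS value maps to a single RHS value — holds.
(ii) PatientID → Doctor: every LHS value maps to a single RHS value — holds.
2 of the 2 dependencies hold.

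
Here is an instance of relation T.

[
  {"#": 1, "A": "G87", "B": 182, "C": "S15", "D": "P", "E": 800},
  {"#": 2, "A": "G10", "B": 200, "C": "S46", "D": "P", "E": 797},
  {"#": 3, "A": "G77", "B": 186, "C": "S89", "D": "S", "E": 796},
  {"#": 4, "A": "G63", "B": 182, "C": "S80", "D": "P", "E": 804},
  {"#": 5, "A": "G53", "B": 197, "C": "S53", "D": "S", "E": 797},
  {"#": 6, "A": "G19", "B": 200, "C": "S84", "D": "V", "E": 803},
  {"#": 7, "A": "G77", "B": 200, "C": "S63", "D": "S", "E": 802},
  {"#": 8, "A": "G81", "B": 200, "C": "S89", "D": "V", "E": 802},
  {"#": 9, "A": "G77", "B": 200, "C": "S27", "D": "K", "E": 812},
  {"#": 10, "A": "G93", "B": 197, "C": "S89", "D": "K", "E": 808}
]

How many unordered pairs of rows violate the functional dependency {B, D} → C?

2

(B=182, D=P): violating pairs (1,4) — 1 pair.
(B=200, D=V): violating pairs (6,8) — 1 pair.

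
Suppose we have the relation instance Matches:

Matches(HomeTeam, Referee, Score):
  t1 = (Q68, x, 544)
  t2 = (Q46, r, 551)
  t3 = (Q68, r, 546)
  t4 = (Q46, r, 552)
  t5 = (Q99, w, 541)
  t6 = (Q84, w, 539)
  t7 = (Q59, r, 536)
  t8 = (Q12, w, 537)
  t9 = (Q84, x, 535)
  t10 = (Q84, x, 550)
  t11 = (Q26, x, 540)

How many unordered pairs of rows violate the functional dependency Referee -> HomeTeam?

13

Referee=x: violating pairs (1,9), (1,10), (1,11), (9,11), (10,11) — 5 pairs.
Referee=r: violating pairs (2,3), (2,7), (3,4), (3,7), (4,7) — 5 pairs.
Referee=w: violating pairs (5,6), (5,8), (6,8) — 3 pairs.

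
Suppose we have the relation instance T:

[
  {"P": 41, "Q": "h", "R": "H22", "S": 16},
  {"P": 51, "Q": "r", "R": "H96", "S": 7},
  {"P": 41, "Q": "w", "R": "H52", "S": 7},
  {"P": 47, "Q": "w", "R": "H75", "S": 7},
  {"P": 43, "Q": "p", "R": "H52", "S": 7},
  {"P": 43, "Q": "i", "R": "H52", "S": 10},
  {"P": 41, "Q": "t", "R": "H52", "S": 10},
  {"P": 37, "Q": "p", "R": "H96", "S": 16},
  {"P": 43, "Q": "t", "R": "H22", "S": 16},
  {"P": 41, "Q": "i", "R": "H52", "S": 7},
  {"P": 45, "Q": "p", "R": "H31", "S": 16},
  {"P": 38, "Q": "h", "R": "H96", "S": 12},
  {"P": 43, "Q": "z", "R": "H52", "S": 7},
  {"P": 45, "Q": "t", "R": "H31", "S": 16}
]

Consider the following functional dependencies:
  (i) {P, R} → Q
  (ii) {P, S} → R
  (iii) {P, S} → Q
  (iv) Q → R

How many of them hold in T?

1

(i) {P, R} → Q: (P=41, R=H52): 3 rows → Q takes values {w, t, i} — violation; (P=43, R=H52): 3 rows → Q takes values {p, i, z} — violation; (P=45, R=H31): 2 rows → Q takes values {p, t} — violation — fails.
(ii) {P, S} → R: every LHS value maps to a single RHS value — holds.
(iii) {P, S} → Q: (P=41, S=7): 2 rows → Q takes values {w, i} — violation; (P=43, S=7): 2 rows → Q takes values {p, z} — violation; (P=45, S=16): 2 rows → Q takes values {p, t} — violation — fails.
(iv) Q → R: Q=h: 2 rows → R takes values {H22, H96} — violation; Q=w: 2 rows → R takes values {H52, H75} — violation; Q=p: 3 rows → R takes values {H52, H96, H31} — violation; Q=t: 3 rows → R takes values {H52, H22, H31} — violation — fails.
1 of the 4 dependencies holds.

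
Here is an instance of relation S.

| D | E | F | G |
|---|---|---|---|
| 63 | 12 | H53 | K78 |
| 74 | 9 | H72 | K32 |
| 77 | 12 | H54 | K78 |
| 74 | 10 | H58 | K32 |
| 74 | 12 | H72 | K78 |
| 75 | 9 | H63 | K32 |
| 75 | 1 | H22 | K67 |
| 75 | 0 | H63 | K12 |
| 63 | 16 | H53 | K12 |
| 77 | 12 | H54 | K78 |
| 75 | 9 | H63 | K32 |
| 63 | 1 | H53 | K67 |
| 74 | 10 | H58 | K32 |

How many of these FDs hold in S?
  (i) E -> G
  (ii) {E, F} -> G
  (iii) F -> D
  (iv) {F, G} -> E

4

(i) E -> G: every LHS value maps to a single RHS value — holds.
(ii) {E, F} -> G: every LHS value maps to a single RHS value — holds.
(iii) F -> D: every LHS value maps to a single RHS value — holds.
(iv) {F, G} -> E: every LHS value maps to a single RHS value — holds.
4 of the 4 dependencies hold.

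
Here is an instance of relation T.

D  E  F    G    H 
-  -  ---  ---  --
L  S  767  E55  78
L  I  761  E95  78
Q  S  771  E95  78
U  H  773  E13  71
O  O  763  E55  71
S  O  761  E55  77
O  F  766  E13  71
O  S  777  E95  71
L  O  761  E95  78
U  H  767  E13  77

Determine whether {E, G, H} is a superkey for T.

Yes

All 10 rows have distinct {E, G, H} values, so {E, G, H} → (all attributes) holds and {E, G, H} is a superkey.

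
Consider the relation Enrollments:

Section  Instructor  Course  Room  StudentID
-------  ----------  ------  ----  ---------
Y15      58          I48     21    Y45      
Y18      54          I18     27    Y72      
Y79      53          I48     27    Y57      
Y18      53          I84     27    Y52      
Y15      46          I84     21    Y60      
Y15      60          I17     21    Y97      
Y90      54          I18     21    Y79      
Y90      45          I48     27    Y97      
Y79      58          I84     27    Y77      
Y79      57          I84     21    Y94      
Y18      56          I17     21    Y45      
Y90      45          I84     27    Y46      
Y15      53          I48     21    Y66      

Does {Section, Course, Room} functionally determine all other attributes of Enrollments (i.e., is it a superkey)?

Two distinct rows share (Section=Y15, Course=I48, Room=21), so {Section, Course, Room} does not determine every attribute — not a superkey.

No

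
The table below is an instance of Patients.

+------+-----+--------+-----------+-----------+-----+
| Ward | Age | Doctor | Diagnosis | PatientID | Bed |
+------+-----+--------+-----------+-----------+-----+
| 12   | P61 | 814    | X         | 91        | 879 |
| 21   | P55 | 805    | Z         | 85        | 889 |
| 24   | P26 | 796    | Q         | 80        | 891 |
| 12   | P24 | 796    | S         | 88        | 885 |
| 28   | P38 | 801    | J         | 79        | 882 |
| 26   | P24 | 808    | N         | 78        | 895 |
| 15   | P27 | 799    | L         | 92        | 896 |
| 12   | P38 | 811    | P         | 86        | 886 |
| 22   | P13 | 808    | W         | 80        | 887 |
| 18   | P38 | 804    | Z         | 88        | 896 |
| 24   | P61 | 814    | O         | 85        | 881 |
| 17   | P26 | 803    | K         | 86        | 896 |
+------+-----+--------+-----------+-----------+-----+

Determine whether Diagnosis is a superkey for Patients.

No

Two distinct rows share Diagnosis=Z, so Diagnosis does not determine every attribute — not a superkey.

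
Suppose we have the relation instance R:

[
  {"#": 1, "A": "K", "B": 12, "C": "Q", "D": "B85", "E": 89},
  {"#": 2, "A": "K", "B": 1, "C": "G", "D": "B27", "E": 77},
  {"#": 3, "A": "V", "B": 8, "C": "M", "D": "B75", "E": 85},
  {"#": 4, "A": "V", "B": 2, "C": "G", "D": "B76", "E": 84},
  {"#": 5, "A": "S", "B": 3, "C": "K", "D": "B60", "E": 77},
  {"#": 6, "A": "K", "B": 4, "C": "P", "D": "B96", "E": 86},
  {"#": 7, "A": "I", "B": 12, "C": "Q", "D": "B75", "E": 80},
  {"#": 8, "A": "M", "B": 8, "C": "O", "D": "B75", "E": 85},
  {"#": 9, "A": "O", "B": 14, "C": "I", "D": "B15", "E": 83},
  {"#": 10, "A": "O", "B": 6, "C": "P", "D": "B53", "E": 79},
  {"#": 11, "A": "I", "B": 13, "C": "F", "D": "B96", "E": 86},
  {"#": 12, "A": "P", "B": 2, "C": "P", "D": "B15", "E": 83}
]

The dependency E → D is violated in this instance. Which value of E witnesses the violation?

E=89: row 1 → D = B85 ✓
E=77: rows 2, 5 → D takes values {B27, B60} — violation
E=85: rows 3, 8 → D = B75, B75 ✓
E=84: row 4 → D = B76 ✓
E=86: rows 6, 11 → D = B96, B96 ✓
E=80: row 7 → D = B75 ✓
E=83: rows 9, 12 → D = B15, B15 ✓
E=79: row 10 → D = B53 ✓
The only E value with inconsistent D is E=77.

77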